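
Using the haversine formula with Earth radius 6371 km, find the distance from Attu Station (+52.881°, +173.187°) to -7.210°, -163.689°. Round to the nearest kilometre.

Δλ = -163.689 − 173.187 = -336.876°; wrapped into (−180°, 180°]: 23.124°.
Δφ = -7.210 − 52.881 = -60.091°.
a = sin²(Δφ/2) + cos φ₁ · cos φ₂ · sin²(Δλ/2) = 0.274739.
c = 2·atan2(√a, √(1−a)) = 1.10345 rad → d = 6371·c ≈ 7030.05 km.

7030 km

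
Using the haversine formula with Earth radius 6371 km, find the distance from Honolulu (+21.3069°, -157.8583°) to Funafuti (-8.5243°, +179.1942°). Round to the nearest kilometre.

Δλ = 179.1942 − -157.8583 = 337.0525°; wrapped into (−180°, 180°]: -22.9475°.
Δφ = -8.5243 − 21.3069 = -29.8312°.
a = sin²(Δφ/2) + cos φ₁ · cos φ₂ · sin²(Δλ/2) = 0.102710.
c = 2·atan2(√a, √(1−a)) = 0.65248 rad → d = 6371·c ≈ 4156.95 km.

4157 km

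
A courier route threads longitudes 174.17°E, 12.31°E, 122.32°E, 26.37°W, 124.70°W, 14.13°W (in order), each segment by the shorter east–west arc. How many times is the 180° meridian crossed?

Leg 1: +174.17° → +12.31°, shortest Δλ = -161.86° (west) — does not cross 180°.
Leg 2: +12.31° → +122.32°, shortest Δλ = 110.01° (east) — does not cross 180°.
Leg 3: +122.32° → -26.37°, shortest Δλ = -148.69° (west) — does not cross 180°.
Leg 4: -26.37° → -124.70°, shortest Δλ = -98.33° (west) — does not cross 180°.
Leg 5: -124.70° → -14.13°, shortest Δλ = 110.57° (east) — does not cross 180°.
Total crossings: 0.

0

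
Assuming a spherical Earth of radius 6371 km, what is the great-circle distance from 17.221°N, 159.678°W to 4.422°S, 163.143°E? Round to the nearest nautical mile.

Δλ = 163.143 − -159.678 = 322.821°; wrapped into (−180°, 180°]: -37.179°.
Δφ = -4.422 − 17.221 = -21.643°.
a = sin²(Δφ/2) + cos φ₁ · cos φ₂ · sin²(Δλ/2) = 0.132030.
c = 2·atan2(√a, √(1−a)) = 0.74374 rad → d = 6371·c ≈ 4738.37 km ≈ 2558.52 nmi.

2559 nmi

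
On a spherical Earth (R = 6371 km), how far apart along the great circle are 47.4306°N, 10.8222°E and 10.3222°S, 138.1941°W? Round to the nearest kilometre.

Δλ = -138.1941 − 10.8222 = -149.0163°.
Δφ = -10.3222 − 47.4306 = -57.7528°.
a = sin²(Δφ/2) + cos φ₁ · cos φ₂ · sin²(Δλ/2) = 0.851266.
c = 2·atan2(√a, √(1−a)) = 2.34975 rad → d = 6371·c ≈ 14970.24 km.

14970 km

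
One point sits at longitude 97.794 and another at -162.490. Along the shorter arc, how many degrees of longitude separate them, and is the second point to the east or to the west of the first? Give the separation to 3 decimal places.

Raw difference: -162.490 − 97.794 = -260.284°.
Normalise into (−180°, 180°]: -260.284° + 360° = 99.716°.
Positive ⇒ the second point lies to the east; separation 99.716°.

99.716° east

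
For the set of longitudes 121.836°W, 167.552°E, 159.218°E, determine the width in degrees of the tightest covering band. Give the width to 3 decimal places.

78.946°

Sort the longitudes: -121.836°, +159.218°, +167.552°.
Eastward gaps between consecutive values (wrapping around): 281.054°, 8.334°, 70.612°.
Largest gap = 281.054° ⇒ minimal covering band is its complement: 360° − 281.054° = 78.946°.
Band runs from +159.218° eastward to -121.836°, crossing the antimeridian.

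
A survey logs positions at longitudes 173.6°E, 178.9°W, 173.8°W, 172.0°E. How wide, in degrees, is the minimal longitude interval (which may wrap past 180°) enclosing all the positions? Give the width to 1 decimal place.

14.2°

Sort the longitudes: -178.9°, -173.8°, +172.0°, +173.6°.
Eastward gaps between consecutive values (wrapping around): 5.1°, 345.8°, 1.6°, 7.5°.
Largest gap = 345.8° ⇒ minimal covering band is its complement: 360° − 345.8° = 14.2°.
Band runs from +172.0° eastward to -173.8°, crossing the antimeridian.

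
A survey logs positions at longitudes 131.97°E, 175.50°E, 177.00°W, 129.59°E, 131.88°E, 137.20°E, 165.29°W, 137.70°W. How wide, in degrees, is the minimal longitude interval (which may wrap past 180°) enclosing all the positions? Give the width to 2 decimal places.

Sort the longitudes: -177.00°, -165.29°, -137.70°, +129.59°, +131.88°, +131.97°, +137.20°, +175.50°.
Eastward gaps between consecutive values (wrapping around): 11.71°, 27.59°, 267.29°, 2.29°, 0.09°, 5.23°, 38.30°, 7.50°.
Largest gap = 267.29° ⇒ minimal covering band is its complement: 360° − 267.29° = 92.71°.
Band runs from +129.59° eastward to -137.70°, crossing the antimeridian.

92.71°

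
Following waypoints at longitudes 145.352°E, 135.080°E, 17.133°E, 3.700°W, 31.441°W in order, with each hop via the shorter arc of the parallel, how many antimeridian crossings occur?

Leg 1: +145.352° → +135.080°, shortest Δλ = -10.272° (west) — does not cross 180°.
Leg 2: +135.080° → +17.133°, shortest Δλ = -117.947° (west) — does not cross 180°.
Leg 3: +17.133° → -3.700°, shortest Δλ = -20.833° (west) — does not cross 180°.
Leg 4: -3.700° → -31.441°, shortest Δλ = -27.741° (west) — does not cross 180°.
Total crossings: 0.

0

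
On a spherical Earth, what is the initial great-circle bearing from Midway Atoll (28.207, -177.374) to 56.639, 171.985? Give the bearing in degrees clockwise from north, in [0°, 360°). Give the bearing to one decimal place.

348.1°

Δλ = 171.985 − -177.374 = 349.359°; wrapped into (−180°, 180°]: -10.641°.
θ = atan2( sin Δλ · cos φ₂ , cos φ₁ · sin φ₂ − sin φ₁ · cos φ₂ · cos Δλ )
  = atan2(-0.10154, 0.48059) = -11.931° → normalised to [0°, 360°): 348.069°.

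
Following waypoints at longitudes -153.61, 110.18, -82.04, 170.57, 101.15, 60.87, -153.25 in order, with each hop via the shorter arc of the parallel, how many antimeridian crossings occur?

Leg 1: -153.61° → +110.18°, shortest Δλ = -96.21° (west) — crosses 180°.
Leg 2: +110.18° → -82.04°, shortest Δλ = 167.78° (east) — crosses 180°.
Leg 3: -82.04° → +170.57°, shortest Δλ = -107.39° (west) — crosses 180°.
Leg 4: +170.57° → +101.15°, shortest Δλ = -69.42° (west) — does not cross 180°.
Leg 5: +101.15° → +60.87°, shortest Δλ = -40.28° (west) — does not cross 180°.
Leg 6: +60.87° → -153.25°, shortest Δλ = 145.88° (east) — crosses 180°.
Total crossings: 4.

4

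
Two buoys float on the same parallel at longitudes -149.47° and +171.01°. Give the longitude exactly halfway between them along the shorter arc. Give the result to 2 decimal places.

Signed shortest Δλ from -149.47° to +171.01° is -39.52°.
Midpoint longitude = -149.47° + (-39.52°)/2 = -149.47° − 19.76° = -169.23°.
(The naïve average (-149.47 + +171.01)/2 = 10.77° is on the wrong side of the globe.)

-169.23°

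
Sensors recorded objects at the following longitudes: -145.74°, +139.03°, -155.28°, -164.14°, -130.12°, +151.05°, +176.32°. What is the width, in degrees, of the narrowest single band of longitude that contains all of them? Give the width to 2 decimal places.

Sort the longitudes: -164.14°, -155.28°, -145.74°, -130.12°, +139.03°, +151.05°, +176.32°.
Eastward gaps between consecutive values (wrapping around): 8.86°, 9.54°, 15.62°, 269.15°, 12.02°, 25.27°, 19.54°.
Largest gap = 269.15° ⇒ minimal covering band is its complement: 360° − 269.15° = 90.85°.
Band runs from +139.03° eastward to -130.12°, crossing the antimeridian.

90.85°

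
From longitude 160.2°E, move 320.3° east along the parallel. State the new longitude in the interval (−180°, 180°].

120.5°E

Start at +160.2°; shift +320.3° → +480.5°.
+480.5° lies outside (−180°, 180°]; subtract 360° → +120.5°.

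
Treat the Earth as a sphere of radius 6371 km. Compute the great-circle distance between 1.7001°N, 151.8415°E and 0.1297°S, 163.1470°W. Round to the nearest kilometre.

5008 km

Δλ = -163.1470 − 151.8415 = -314.9885°; wrapped into (−180°, 180°]: 45.0115°.
Δφ = -0.1297 − 1.7001 = -1.8298°.
a = sin²(Δφ/2) + cos φ₁ · cos φ₂ · sin²(Δλ/2) = 0.146708.
c = 2·atan2(√a, √(1−a)) = 0.78614 rad → d = 6371·c ≈ 5008.47 km.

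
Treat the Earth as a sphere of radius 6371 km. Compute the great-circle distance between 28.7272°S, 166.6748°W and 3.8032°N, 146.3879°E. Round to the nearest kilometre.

Δλ = 146.3879 − -166.6748 = 313.0627°; wrapped into (−180°, 180°]: -46.9373°.
Δφ = 3.8032 − -28.7272 = 32.5304°.
a = sin²(Δφ/2) + cos φ₁ · cos φ₂ · sin²(Δλ/2) = 0.217221.
c = 2·atan2(√a, √(1−a)) = 0.96969 rad → d = 6371·c ≈ 6177.87 km.

6178 km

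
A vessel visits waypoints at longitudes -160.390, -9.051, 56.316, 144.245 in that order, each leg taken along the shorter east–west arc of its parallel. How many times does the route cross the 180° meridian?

0

Leg 1: -160.390° → -9.051°, shortest Δλ = 151.339° (east) — does not cross 180°.
Leg 2: -9.051° → +56.316°, shortest Δλ = 65.367° (east) — does not cross 180°.
Leg 3: +56.316° → +144.245°, shortest Δλ = 87.929° (east) — does not cross 180°.
Total crossings: 0.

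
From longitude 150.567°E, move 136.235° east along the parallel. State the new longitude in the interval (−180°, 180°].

Start at +150.567°; shift +136.235° → +286.802°.
+286.802° lies outside (−180°, 180°]; subtract 360° → -73.198°.

73.198°W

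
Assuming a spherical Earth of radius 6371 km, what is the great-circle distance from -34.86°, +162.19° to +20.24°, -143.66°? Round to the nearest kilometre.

Δλ = -143.66 − 162.19 = -305.85°; wrapped into (−180°, 180°]: 54.15°.
Δφ = 20.24 − -34.86 = 55.10°.
a = sin²(Δφ/2) + cos φ₁ · cos φ₂ · sin²(Δλ/2) = 0.373422.
c = 2·atan2(√a, √(1−a)) = 1.31485 rad → d = 6371·c ≈ 8376.94 km.

8377 km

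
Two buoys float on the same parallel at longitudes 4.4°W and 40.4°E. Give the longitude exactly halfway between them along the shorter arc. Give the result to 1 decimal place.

Signed shortest Δλ from -4.4° to +40.4° is +44.8°.
Midpoint longitude = -4.4° + (+44.8°)/2 = -4.4° + 22.4° = +18.0°.

18.0°E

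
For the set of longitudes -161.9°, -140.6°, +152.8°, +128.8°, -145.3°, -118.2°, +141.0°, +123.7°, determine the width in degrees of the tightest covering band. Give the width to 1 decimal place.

Sort the longitudes: -161.9°, -145.3°, -140.6°, -118.2°, +123.7°, +128.8°, +141.0°, +152.8°.
Eastward gaps between consecutive values (wrapping around): 16.6°, 4.7°, 22.4°, 241.9°, 5.1°, 12.2°, 11.8°, 45.3°.
Largest gap = 241.9° ⇒ minimal covering band is its complement: 360° − 241.9° = 118.1°.
Band runs from +123.7° eastward to -118.2°, crossing the antimeridian.

118.1°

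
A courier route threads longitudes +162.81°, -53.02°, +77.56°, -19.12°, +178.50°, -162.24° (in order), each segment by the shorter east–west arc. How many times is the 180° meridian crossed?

Leg 1: +162.81° → -53.02°, shortest Δλ = 144.17° (east) — crosses 180°.
Leg 2: -53.02° → +77.56°, shortest Δλ = 130.58° (east) — does not cross 180°.
Leg 3: +77.56° → -19.12°, shortest Δλ = -96.68° (west) — does not cross 180°.
Leg 4: -19.12° → +178.50°, shortest Δλ = -162.38° (west) — crosses 180°.
Leg 5: +178.50° → -162.24°, shortest Δλ = 19.26° (east) — crosses 180°.
Total crossings: 3.

3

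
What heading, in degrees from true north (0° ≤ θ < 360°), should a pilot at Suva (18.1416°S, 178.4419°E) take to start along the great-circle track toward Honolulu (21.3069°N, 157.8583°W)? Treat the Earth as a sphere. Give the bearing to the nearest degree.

Δλ = -157.8583 − 178.4419 = -336.3002°; wrapped into (−180°, 180°]: 23.6998°.
θ = atan2( sin Δλ · cos φ₂ , cos φ₁ · sin φ₂ − sin φ₁ · cos φ₂ · cos Δλ )
  = atan2(0.37447, 0.61092) = 31.507° → normalised to [0°, 360°): 31.507°.

32°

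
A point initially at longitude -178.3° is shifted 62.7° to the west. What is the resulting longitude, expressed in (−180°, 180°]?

+119.0°

Start at -178.3°; shift −62.7° → -241.0°.
-241.0° lies outside (−180°, 180°]; add 360° → +119.0°.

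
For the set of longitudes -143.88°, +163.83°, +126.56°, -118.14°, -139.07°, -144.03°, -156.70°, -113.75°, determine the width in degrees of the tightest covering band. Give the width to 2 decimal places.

119.69°

Sort the longitudes: -156.70°, -144.03°, -143.88°, -139.07°, -118.14°, -113.75°, +126.56°, +163.83°.
Eastward gaps between consecutive values (wrapping around): 12.67°, 0.15°, 4.81°, 20.93°, 4.39°, 240.31°, 37.27°, 39.47°.
Largest gap = 240.31° ⇒ minimal covering band is its complement: 360° − 240.31° = 119.69°.
Band runs from +126.56° eastward to -113.75°, crossing the antimeridian.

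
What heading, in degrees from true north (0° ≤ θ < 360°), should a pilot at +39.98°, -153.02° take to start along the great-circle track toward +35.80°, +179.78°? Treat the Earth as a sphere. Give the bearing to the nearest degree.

Δλ = 179.78 − -153.02 = 332.80°; wrapped into (−180°, 180°]: -27.20°.
θ = atan2( sin Δλ · cos φ₂ , cos φ₁ · sin φ₂ − sin φ₁ · cos φ₂ · cos Δλ )
  = atan2(-0.37074, -0.01526) = -92.357° → normalised to [0°, 360°): 267.643°.

268°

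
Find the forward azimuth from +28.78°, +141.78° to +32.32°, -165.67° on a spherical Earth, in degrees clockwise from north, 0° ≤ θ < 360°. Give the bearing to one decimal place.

71.8°

Δλ = -165.67 − 141.78 = -307.45°; wrapped into (−180°, 180°]: 52.55°.
θ = atan2( sin Δλ · cos φ₂ , cos φ₁ · sin φ₂ − sin φ₁ · cos φ₂ · cos Δλ )
  = atan2(0.67089, 0.22121) = 71.752° → normalised to [0°, 360°): 71.752°.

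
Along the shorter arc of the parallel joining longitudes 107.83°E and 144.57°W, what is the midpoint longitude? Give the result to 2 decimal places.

161.63°E

Signed shortest Δλ from +107.83° to -144.57° is +107.60°.
Midpoint longitude = +107.83° + (+107.60°)/2 = +107.83° + 53.80° = +161.63°.
(The naïve average (+107.83 + -144.57)/2 = -18.37° is on the wrong side of the globe.)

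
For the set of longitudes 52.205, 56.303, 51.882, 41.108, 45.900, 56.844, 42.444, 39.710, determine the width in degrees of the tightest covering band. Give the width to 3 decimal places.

Sort the longitudes: +39.710°, +41.108°, +42.444°, +45.900°, +51.882°, +52.205°, +56.303°, +56.844°.
Eastward gaps between consecutive values (wrapping around): 1.398°, 1.336°, 3.456°, 5.982°, 0.323°, 4.098°, 0.541°, 342.866°.
Largest gap = 342.866° ⇒ minimal covering band is its complement: 360° − 342.866° = 17.134°.
Band runs from +39.710° eastward to +56.844°.

17.134°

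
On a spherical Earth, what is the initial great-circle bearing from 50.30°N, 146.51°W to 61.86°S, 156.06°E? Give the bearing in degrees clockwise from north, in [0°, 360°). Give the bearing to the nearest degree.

Δλ = 156.06 − -146.51 = 302.57°; wrapped into (−180°, 180°]: -57.43°.
θ = atan2( sin Δλ · cos φ₂ , cos φ₁ · sin φ₂ − sin φ₁ · cos φ₂ · cos Δλ )
  = atan2(-0.39746, -0.75861) = -152.349° → normalised to [0°, 360°): 207.651°.

208°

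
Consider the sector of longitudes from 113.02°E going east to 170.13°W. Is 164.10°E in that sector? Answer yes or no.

Band width going east from +113.02° to -170.13°: ((-170.13 − 113.02) mod 360) = 76.85°.
Offset of +164.10° east of the west edge: ((164.10 − 113.02) mod 360) = 51.08°.
51.08° ≤ 76.85° ⇒ inside.

Yes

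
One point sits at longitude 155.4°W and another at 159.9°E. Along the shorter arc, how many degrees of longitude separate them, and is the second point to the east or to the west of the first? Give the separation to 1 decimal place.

44.7° west

Raw difference: 159.9 − -155.4 = 315.3°.
Normalise into (−180°, 180°]: 315.3° − 360° = -44.7°.
Negative ⇒ the second point lies to the west; separation 44.7°.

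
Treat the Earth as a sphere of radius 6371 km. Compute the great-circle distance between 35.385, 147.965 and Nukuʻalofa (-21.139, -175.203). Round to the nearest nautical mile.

Δλ = -175.203 − 147.965 = -323.168°; wrapped into (−180°, 180°]: 36.832°.
Δφ = -21.139 − 35.385 = -56.524°.
a = sin²(Δφ/2) + cos φ₁ · cos φ₂ · sin²(Δλ/2) = 0.300097.
c = 2·atan2(√a, √(1−a)) = 1.15949 rad → d = 6371·c ≈ 7387.12 km ≈ 3988.73 nmi.

3989 nmi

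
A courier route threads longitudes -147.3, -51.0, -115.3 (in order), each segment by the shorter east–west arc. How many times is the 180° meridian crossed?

Leg 1: -147.3° → -51.0°, shortest Δλ = 96.3° (east) — does not cross 180°.
Leg 2: -51.0° → -115.3°, shortest Δλ = -64.3° (west) — does not cross 180°.
Total crossings: 0.

0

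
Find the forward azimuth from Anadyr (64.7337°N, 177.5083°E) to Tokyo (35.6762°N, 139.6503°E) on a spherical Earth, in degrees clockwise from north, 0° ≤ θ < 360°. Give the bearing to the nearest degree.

236°

Δλ = 139.6503 − 177.5083 = -37.8580°.
θ = atan2( sin Δλ · cos φ₂ , cos φ₁ · sin φ₂ − sin φ₁ · cos φ₂ · cos Δλ )
  = atan2(-0.49853, -0.33108) = -123.588° → normalised to [0°, 360°): 236.412°.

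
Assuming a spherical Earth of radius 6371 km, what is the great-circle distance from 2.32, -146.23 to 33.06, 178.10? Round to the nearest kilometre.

Δλ = 178.10 − -146.23 = 324.33°; wrapped into (−180°, 180°]: -35.67°.
Δφ = 33.06 − 2.32 = 30.74°.
a = sin²(Δφ/2) + cos φ₁ · cos φ₂ · sin²(Δλ/2) = 0.148806.
c = 2·atan2(√a, √(1−a)) = 0.79205 rad → d = 6371·c ≈ 5046.15 km.

5046 km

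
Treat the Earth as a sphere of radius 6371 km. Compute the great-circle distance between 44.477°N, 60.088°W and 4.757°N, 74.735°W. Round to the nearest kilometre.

Δλ = -74.735 − -60.088 = -14.647°.
Δφ = 4.757 − 44.477 = -39.720°.
a = sin²(Δφ/2) + cos φ₁ · cos φ₂ · sin²(Δλ/2) = 0.126966.
c = 2·atan2(√a, √(1−a)) = 0.72866 rad → d = 6371·c ≈ 4642.29 km.

4642 km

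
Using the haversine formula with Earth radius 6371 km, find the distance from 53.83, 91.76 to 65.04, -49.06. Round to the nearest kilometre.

6382 km

Δλ = -49.06 − 91.76 = -140.82°.
Δφ = 65.04 − 53.83 = 11.21°.
a = sin²(Δφ/2) + cos φ₁ · cos φ₂ · sin²(Δλ/2) = 0.230591.
c = 2·atan2(√a, √(1−a)) = 1.00176 rad → d = 6371·c ≈ 6382.23 km.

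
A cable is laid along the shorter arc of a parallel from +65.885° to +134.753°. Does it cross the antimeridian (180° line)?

Signed shortest Δλ = ((134.753 − 65.885 + 180) mod 360) − 180 = 68.868°.
Going east by 68.868° from +65.885° reaches +134.753° without touching 180°.

No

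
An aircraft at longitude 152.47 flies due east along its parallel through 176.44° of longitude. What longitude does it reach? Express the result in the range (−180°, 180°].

Start at +152.47°; shift +176.44° → +328.91°.
+328.91° lies outside (−180°, 180°]; subtract 360° → -31.09°.

-31.09°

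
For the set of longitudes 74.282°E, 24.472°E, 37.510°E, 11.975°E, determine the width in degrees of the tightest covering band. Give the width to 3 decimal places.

62.307°

Sort the longitudes: +11.975°, +24.472°, +37.510°, +74.282°.
Eastward gaps between consecutive values (wrapping around): 12.497°, 13.038°, 36.772°, 297.693°.
Largest gap = 297.693° ⇒ minimal covering band is its complement: 360° − 297.693° = 62.307°.
Band runs from +11.975° eastward to +74.282°.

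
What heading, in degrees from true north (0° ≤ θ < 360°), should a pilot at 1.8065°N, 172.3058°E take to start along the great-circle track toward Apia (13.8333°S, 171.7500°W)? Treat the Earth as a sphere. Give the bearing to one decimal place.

Δλ = -171.7500 − 172.3058 = -344.0558°; wrapped into (−180°, 180°]: 15.9442°.
θ = atan2( sin Δλ · cos φ₂ , cos φ₁ · sin φ₂ − sin φ₁ · cos φ₂ · cos Δλ )
  = atan2(0.26673, -0.26841) = 135.180° → normalised to [0°, 360°): 135.180°.

135.2°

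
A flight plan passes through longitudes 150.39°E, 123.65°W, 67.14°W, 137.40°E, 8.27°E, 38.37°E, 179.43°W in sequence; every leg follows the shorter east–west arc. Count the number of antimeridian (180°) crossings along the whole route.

Leg 1: +150.39° → -123.65°, shortest Δλ = 85.96° (east) — crosses 180°.
Leg 2: -123.65° → -67.14°, shortest Δλ = 56.51° (east) — does not cross 180°.
Leg 3: -67.14° → +137.40°, shortest Δλ = -155.46° (west) — crosses 180°.
Leg 4: +137.40° → +8.27°, shortest Δλ = -129.13° (west) — does not cross 180°.
Leg 5: +8.27° → +38.37°, shortest Δλ = 30.1° (east) — does not cross 180°.
Leg 6: +38.37° → -179.43°, shortest Δλ = 142.2° (east) — crosses 180°.
Total crossings: 3.

3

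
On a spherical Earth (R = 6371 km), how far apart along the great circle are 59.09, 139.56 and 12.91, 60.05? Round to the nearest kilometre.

8181 km

Δλ = 60.05 − 139.56 = -79.51°.
Δφ = 12.91 − 59.09 = -46.18°.
a = sin²(Δφ/2) + cos φ₁ · cos φ₂ · sin²(Δλ/2) = 0.358575.
c = 2·atan2(√a, √(1−a)) = 1.28403 rad → d = 6371·c ≈ 8180.57 km.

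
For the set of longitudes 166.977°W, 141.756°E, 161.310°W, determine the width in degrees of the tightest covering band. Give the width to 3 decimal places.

56.934°

Sort the longitudes: -166.977°, -161.310°, +141.756°.
Eastward gaps between consecutive values (wrapping around): 5.667°, 303.066°, 51.267°.
Largest gap = 303.066° ⇒ minimal covering band is its complement: 360° − 303.066° = 56.934°.
Band runs from +141.756° eastward to -161.310°, crossing the antimeridian.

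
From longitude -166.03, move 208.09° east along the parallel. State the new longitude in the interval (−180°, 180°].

Start at -166.03°; shift +208.09° → +42.06°.
+42.06° already lies in (−180°, 180°].

+42.06°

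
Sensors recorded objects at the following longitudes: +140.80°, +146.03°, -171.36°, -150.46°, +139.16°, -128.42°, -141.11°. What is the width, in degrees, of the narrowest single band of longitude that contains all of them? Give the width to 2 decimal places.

Sort the longitudes: -171.36°, -150.46°, -141.11°, -128.42°, +139.16°, +140.80°, +146.03°.
Eastward gaps between consecutive values (wrapping around): 20.90°, 9.35°, 12.69°, 267.58°, 1.64°, 5.23°, 42.61°.
Largest gap = 267.58° ⇒ minimal covering band is its complement: 360° − 267.58° = 92.42°.
Band runs from +139.16° eastward to -128.42°, crossing the antimeridian.

92.42°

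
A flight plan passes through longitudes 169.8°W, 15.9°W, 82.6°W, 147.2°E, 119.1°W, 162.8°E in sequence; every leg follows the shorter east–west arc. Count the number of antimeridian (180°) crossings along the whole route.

Leg 1: -169.8° → -15.9°, shortest Δλ = 153.9° (east) — does not cross 180°.
Leg 2: -15.9° → -82.6°, shortest Δλ = -66.7° (west) — does not cross 180°.
Leg 3: -82.6° → +147.2°, shortest Δλ = -130.2° (west) — crosses 180°.
Leg 4: +147.2° → -119.1°, shortest Δλ = 93.7° (east) — crosses 180°.
Leg 5: -119.1° → +162.8°, shortest Δλ = -78.1° (west) — crosses 180°.
Total crossings: 3.

3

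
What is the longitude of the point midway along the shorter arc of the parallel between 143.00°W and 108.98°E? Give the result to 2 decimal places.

162.99°E

Signed shortest Δλ from -143.00° to +108.98° is -108.02°.
Midpoint longitude = -143.00° + (-108.02°)/2 = -143.00° − 54.01° = -197.01°.
Normalise into (−180°, 180°]: +162.99°.
(The naïve average (-143.00 + +108.98)/2 = -17.01° is on the wrong side of the globe.)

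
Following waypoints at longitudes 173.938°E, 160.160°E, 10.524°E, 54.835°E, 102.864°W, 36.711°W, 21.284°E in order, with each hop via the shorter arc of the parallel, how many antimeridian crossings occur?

Leg 1: +173.938° → +160.160°, shortest Δλ = -13.778° (west) — does not cross 180°.
Leg 2: +160.160° → +10.524°, shortest Δλ = -149.636° (west) — does not cross 180°.
Leg 3: +10.524° → +54.835°, shortest Δλ = 44.311° (east) — does not cross 180°.
Leg 4: +54.835° → -102.864°, shortest Δλ = -157.699° (west) — does not cross 180°.
Leg 5: -102.864° → -36.711°, shortest Δλ = 66.153° (east) — does not cross 180°.
Leg 6: -36.711° → +21.284°, shortest Δλ = 57.995° (east) — does not cross 180°.
Total crossings: 0.

0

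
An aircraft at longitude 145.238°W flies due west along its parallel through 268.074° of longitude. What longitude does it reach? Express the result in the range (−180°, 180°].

53.312°W

Start at -145.238°; shift −268.074° → -413.312°.
-413.312° lies outside (−180°, 180°]; add 360° → -53.312°.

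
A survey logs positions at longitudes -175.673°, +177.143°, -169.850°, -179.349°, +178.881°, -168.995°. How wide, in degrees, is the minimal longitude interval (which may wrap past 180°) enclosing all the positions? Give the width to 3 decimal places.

13.862°

Sort the longitudes: -179.349°, -175.673°, -169.850°, -168.995°, +177.143°, +178.881°.
Eastward gaps between consecutive values (wrapping around): 3.676°, 5.823°, 0.855°, 346.138°, 1.738°, 1.770°.
Largest gap = 346.138° ⇒ minimal covering band is its complement: 360° − 346.138° = 13.862°.
Band runs from +177.143° eastward to -168.995°, crossing the antimeridian.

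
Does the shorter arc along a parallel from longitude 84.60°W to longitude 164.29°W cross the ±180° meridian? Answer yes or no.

No

Signed shortest Δλ = ((-164.29 − -84.60 + 180) mod 360) − 180 = -79.69°.
Going west by 79.69° from -84.60° reaches -164.29° without touching 180°.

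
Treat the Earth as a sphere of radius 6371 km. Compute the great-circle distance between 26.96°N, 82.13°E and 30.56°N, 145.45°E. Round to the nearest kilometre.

Δλ = 145.45 − 82.13 = 63.32°.
Δφ = 30.56 − 26.96 = 3.60°.
a = sin²(Δφ/2) + cos φ₁ · cos φ₂ · sin²(Δλ/2) = 0.212435.
c = 2·atan2(√a, √(1−a)) = 0.95803 rad → d = 6371·c ≈ 6103.62 km.

6104 km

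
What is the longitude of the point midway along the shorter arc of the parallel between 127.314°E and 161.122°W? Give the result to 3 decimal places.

163.096°E

Signed shortest Δλ from +127.314° to -161.122° is +71.564°.
Midpoint longitude = +127.314° + (+71.564°)/2 = +127.314° + 35.782° = +163.096°.
(The naïve average (+127.314 + -161.122)/2 = -16.904° is on the wrong side of the globe.)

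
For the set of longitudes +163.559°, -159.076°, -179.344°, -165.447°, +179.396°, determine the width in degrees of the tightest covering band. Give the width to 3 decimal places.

37.365°

Sort the longitudes: -179.344°, -165.447°, -159.076°, +163.559°, +179.396°.
Eastward gaps between consecutive values (wrapping around): 13.897°, 6.371°, 322.635°, 15.837°, 1.260°.
Largest gap = 322.635° ⇒ minimal covering band is its complement: 360° − 322.635° = 37.365°.
Band runs from +163.559° eastward to -159.076°, crossing the antimeridian.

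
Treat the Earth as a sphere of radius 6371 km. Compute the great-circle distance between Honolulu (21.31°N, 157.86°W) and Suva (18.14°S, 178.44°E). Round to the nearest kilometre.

Δλ = 178.44 − -157.86 = 336.30°; wrapped into (−180°, 180°]: -23.70°.
Δφ = -18.14 − 21.31 = -39.45°.
a = sin²(Δφ/2) + cos φ₁ · cos φ₂ · sin²(Δλ/2) = 0.151243.
c = 2·atan2(√a, √(1−a)) = 0.79887 rad → d = 6371·c ≈ 5089.63 km.

5090 km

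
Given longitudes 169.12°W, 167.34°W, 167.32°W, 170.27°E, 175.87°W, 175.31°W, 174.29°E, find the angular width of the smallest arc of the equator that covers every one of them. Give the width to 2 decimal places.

Sort the longitudes: -175.87°, -175.31°, -169.12°, -167.34°, -167.32°, +170.27°, +174.29°.
Eastward gaps between consecutive values (wrapping around): 0.56°, 6.19°, 1.78°, 0.02°, 337.59°, 4.02°, 9.84°.
Largest gap = 337.59° ⇒ minimal covering band is its complement: 360° − 337.59° = 22.41°.
Band runs from +170.27° eastward to -167.32°, crossing the antimeridian.

22.41°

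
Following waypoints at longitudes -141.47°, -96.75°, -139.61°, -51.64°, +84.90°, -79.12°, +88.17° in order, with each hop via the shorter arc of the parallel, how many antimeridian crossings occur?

Leg 1: -141.47° → -96.75°, shortest Δλ = 44.72° (east) — does not cross 180°.
Leg 2: -96.75° → -139.61°, shortest Δλ = -42.86° (west) — does not cross 180°.
Leg 3: -139.61° → -51.64°, shortest Δλ = 87.97° (east) — does not cross 180°.
Leg 4: -51.64° → +84.90°, shortest Δλ = 136.54° (east) — does not cross 180°.
Leg 5: +84.90° → -79.12°, shortest Δλ = -164.02° (west) — does not cross 180°.
Leg 6: -79.12° → +88.17°, shortest Δλ = 167.29° (east) — does not cross 180°.
Total crossings: 0.

0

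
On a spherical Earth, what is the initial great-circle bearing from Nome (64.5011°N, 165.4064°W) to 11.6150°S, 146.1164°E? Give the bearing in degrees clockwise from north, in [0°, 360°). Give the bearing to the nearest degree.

Δλ = 146.1164 − -165.4064 = 311.5228°; wrapped into (−180°, 180°]: -48.4772°.
θ = atan2( sin Δλ · cos φ₂ , cos φ₁ · sin φ₂ − sin φ₁ · cos φ₂ · cos Δλ )
  = atan2(-0.73336, -0.67277) = -132.532° → normalised to [0°, 360°): 227.468°.

227°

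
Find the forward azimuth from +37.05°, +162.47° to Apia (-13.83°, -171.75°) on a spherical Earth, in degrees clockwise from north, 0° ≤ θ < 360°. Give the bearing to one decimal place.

149.5°

Δλ = -171.75 − 162.47 = -334.22°; wrapped into (−180°, 180°]: 25.78°.
θ = atan2( sin Δλ · cos φ₂ , cos φ₁ · sin φ₂ − sin φ₁ · cos φ₂ · cos Δλ )
  = atan2(0.42231, -0.71760) = 149.523° → normalised to [0°, 360°): 149.523°.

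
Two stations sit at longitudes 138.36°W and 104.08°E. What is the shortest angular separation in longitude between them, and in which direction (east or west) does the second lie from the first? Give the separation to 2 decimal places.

117.56° west

Raw difference: 104.08 − -138.36 = 242.44°.
Normalise into (−180°, 180°]: 242.44° − 360° = -117.56°.
Negative ⇒ the second point lies to the west; separation 117.56°.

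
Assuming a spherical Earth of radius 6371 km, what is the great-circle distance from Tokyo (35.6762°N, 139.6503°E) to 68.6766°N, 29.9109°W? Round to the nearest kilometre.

Δλ = -29.9109 − 139.6503 = -169.5612°.
Δφ = 68.6766 − 35.6762 = 33.0004°.
a = sin²(Δφ/2) + cos φ₁ · cos φ₂ · sin²(Δλ/2) = 0.373610.
c = 2·atan2(√a, √(1−a)) = 1.31524 rad → d = 6371·c ≈ 8379.41 km.

8379 km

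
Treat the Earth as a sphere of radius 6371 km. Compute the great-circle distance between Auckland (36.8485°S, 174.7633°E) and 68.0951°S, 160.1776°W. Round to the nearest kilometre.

Δλ = -160.1776 − 174.7633 = -334.9409°; wrapped into (−180°, 180°]: 25.0591°.
Δφ = -68.0951 − -36.8485 = -31.2466°.
a = sin²(Δφ/2) + cos φ₁ · cos φ₂ · sin²(Δλ/2) = 0.086579.
c = 2·atan2(√a, √(1−a)) = 0.59733 rad → d = 6371·c ≈ 3805.57 km.

3806 km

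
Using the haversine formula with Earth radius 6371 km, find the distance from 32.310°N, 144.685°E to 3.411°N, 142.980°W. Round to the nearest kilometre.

8148 km

Δλ = -142.980 − 144.685 = -287.665°; wrapped into (−180°, 180°]: 72.335°.
Δφ = 3.411 − 32.310 = -28.899°.
a = sin²(Δφ/2) + cos φ₁ · cos φ₂ · sin²(Δλ/2) = 0.356093.
c = 2·atan2(√a, √(1−a)) = 1.27885 rad → d = 6371·c ≈ 8147.57 km.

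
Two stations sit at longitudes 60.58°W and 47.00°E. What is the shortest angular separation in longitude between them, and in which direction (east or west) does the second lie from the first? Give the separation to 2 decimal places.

Raw difference: 47.00 − -60.58 = 107.58°.
Normalise into (−180°, 180°]: 107.58° stays 107.58°.
Positive ⇒ the second point lies to the east; separation 107.58°.

107.58° east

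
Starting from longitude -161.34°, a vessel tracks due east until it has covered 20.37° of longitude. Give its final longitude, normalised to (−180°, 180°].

Start at -161.34°; shift +20.37° → -140.97°.
-140.97° already lies in (−180°, 180°].

-140.97°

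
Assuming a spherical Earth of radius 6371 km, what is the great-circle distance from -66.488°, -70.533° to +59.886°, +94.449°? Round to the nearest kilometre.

Δλ = 94.449 − -70.533 = 164.982°.
Δφ = 59.886 − -66.488 = 126.374°.
a = sin²(Δφ/2) + cos φ₁ · cos φ₂ · sin²(Δλ/2) = 0.993266.
c = 2·atan2(√a, √(1−a)) = 2.97729 rad → d = 6371·c ≈ 18968.30 km.

18968 km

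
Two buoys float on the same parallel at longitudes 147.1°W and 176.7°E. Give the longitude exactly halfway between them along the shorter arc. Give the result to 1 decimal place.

165.2°W

Signed shortest Δλ from -147.1° to +176.7° is -36.2°.
Midpoint longitude = -147.1° + (-36.2°)/2 = -147.1° − 18.1° = -165.2°.
(The naïve average (-147.1 + +176.7)/2 = 14.8° is on the wrong side of the globe.)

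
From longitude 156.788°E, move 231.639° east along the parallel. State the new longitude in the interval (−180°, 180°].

28.427°E

Start at +156.788°; shift +231.639° → +388.427°.
+388.427° lies outside (−180°, 180°]; subtract 360° → +28.427°.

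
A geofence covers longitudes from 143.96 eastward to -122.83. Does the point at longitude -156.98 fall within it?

Band width going east from +143.96° to -122.83°: ((-122.83 − 143.96) mod 360) = 93.21°.
Offset of -156.98° east of the west edge: ((-156.98 − 143.96) mod 360) = 59.06°.
59.06° ≤ 93.21° ⇒ inside.

Yes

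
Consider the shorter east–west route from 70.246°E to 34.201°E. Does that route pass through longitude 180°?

No

Signed shortest Δλ = ((34.201 − 70.246 + 180) mod 360) − 180 = -36.045°.
Going west by 36.045° from +70.246° reaches +34.201° without touching 180°.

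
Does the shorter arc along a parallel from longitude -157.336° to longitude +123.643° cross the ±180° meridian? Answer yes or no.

Yes

Naïve |123.643 − -157.336| = 280.979° > 180°, so the shorter arc goes the other way round — across 180°.
Signed shortest Δλ = ((123.643 − -157.336 + 180) mod 360) − 180 = -79.021°.
Going west by 79.021° from -157.336° passes through 180° before reaching +123.643°.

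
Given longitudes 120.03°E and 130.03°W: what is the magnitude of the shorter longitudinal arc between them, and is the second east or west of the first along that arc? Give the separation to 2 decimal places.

Raw difference: -130.03 − 120.03 = -250.06°.
Normalise into (−180°, 180°]: -250.06° + 360° = 109.94°.
Positive ⇒ the second point lies to the east; separation 109.94°.

109.94° east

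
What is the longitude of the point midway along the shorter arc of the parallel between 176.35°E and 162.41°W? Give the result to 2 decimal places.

Signed shortest Δλ from +176.35° to -162.41° is +21.24°.
Midpoint longitude = +176.35° + (+21.24°)/2 = +176.35° + 10.62° = +186.97°.
Normalise into (−180°, 180°]: -173.03°.
(The naïve average (+176.35 + -162.41)/2 = 6.97° is on the wrong side of the globe.)

173.03°W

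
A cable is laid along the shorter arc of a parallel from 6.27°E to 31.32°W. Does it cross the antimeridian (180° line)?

Signed shortest Δλ = ((-31.32 − 6.27 + 180) mod 360) − 180 = -37.59°.
Going west by 37.59° from +6.27° reaches -31.32° without touching 180°.

No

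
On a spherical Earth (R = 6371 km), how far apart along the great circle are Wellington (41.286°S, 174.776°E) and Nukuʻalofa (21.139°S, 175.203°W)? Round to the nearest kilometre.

Δλ = -175.203 − 174.776 = -349.979°; wrapped into (−180°, 180°]: 10.021°.
Δφ = -21.139 − -41.286 = 20.147°.
a = sin²(Δφ/2) + cos φ₁ · cos φ₂ · sin²(Δλ/2) = 0.035940.
c = 2·atan2(√a, √(1−a)) = 0.38147 rad → d = 6371·c ≈ 2430.32 km.

2430 km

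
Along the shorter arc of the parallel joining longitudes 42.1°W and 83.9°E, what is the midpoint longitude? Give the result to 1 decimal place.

20.9°E

Signed shortest Δλ from -42.1° to +83.9° is +126.0°.
Midpoint longitude = -42.1° + (+126.0°)/2 = -42.1° + 63.0° = +20.9°.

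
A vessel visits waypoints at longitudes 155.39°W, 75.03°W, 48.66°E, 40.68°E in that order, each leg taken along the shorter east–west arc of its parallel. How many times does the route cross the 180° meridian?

Leg 1: -155.39° → -75.03°, shortest Δλ = 80.36° (east) — does not cross 180°.
Leg 2: -75.03° → +48.66°, shortest Δλ = 123.69° (east) — does not cross 180°.
Leg 3: +48.66° → +40.68°, shortest Δλ = -7.98° (west) — does not cross 180°.
Total crossings: 0.

0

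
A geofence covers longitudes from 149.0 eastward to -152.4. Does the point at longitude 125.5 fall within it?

Band width going east from +149.0° to -152.4°: ((-152.4 − 149.0) mod 360) = 58.6°.
Offset of +125.5° east of the west edge: ((125.5 − 149.0) mod 360) = 336.5°.
336.5° > 58.6° ⇒ outside.

No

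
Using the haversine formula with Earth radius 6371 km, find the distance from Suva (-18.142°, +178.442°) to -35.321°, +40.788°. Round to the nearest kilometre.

12581 km

Δλ = 40.788 − 178.442 = -137.654°.
Δφ = -35.321 − -18.142 = -17.179°.
a = sin²(Δφ/2) + cos φ₁ · cos φ₂ · sin²(Δλ/2) = 0.696521.
c = 2·atan2(√a, √(1−a)) = 1.97473 rad → d = 6371·c ≈ 12581.03 km.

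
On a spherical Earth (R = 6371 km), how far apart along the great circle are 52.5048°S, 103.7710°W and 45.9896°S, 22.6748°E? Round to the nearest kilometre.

Δλ = 22.6748 − -103.7710 = 126.4458°.
Δφ = -45.9896 − -52.5048 = 6.5152°.
a = sin²(Δφ/2) + cos φ₁ · cos φ₂ · sin²(Δλ/2) = 0.340305.
c = 2·atan2(√a, √(1−a)) = 1.24571 rad → d = 6371·c ≈ 7936.42 km.

7936 km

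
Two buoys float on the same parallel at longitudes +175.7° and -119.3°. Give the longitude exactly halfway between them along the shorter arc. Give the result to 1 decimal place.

Signed shortest Δλ from +175.7° to -119.3° is +65.0°.
Midpoint longitude = +175.7° + (+65.0°)/2 = +175.7° + 32.5° = +208.2°.
Normalise into (−180°, 180°]: -151.8°.
(The naïve average (+175.7 + -119.3)/2 = 28.2° is on the wrong side of the globe.)

-151.8°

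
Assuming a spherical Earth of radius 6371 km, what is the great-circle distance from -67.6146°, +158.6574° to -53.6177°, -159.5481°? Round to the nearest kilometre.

2680 km

Δλ = -159.5481 − 158.6574 = -318.2055°; wrapped into (−180°, 180°]: 41.7945°.
Δφ = -53.6177 − -67.6146 = 13.9969°.
a = sin²(Δφ/2) + cos φ₁ · cos φ₂ · sin²(Δλ/2) = 0.043587.
c = 2·atan2(√a, √(1−a)) = 0.42064 rad → d = 6371·c ≈ 2679.92 km.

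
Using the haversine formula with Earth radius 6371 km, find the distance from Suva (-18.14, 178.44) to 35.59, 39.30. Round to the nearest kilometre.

15563 km

Δλ = 39.30 − 178.44 = -139.14°.
Δφ = 35.59 − -18.14 = 53.73°.
a = sin²(Δφ/2) + cos φ₁ · cos φ₂ · sin²(Δλ/2) = 0.882830.
c = 2·atan2(√a, √(1−a)) = 2.44286 rad → d = 6371·c ≈ 15563.47 km.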